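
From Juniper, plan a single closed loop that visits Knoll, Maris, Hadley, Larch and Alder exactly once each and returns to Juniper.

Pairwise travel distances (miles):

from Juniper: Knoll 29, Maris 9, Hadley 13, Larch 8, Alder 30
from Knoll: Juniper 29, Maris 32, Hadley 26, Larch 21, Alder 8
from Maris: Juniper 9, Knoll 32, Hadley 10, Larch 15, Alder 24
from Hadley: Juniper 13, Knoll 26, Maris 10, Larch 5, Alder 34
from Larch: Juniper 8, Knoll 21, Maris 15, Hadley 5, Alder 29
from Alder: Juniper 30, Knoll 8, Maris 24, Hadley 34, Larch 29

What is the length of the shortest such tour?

With 5 stops there are 5!/2 = 60 distinct round trips (a route and its reverse cost the same).
Juniper→Knoll→Maris→Hadley→Larch→Alder→Juniper: 29+32+10+5+29+30 = 135
Juniper→Knoll→Maris→Hadley→Alder→Larch→Juniper: 29+32+10+34+29+8 = 142
Juniper→Knoll→Maris→Larch→Hadley→Alder→Juniper: 29+32+15+5+34+30 = 145
Juniper→Knoll→Maris→Larch→Alder→Hadley→Juniper: 29+32+15+29+34+13 = 152
Juniper→Knoll→Maris→Alder→Hadley→Larch→Juniper: 29+32+24+34+5+8 = 132
Juniper→Knoll→Maris→Alder→Larch→Hadley→Juniper: 29+32+24+29+5+13 = 132
Juniper→Knoll→Hadley→Maris→Larch→Alder→Juniper: 29+26+10+15+29+30 = 139
Juniper→Knoll→Hadley→Maris→Alder→Larch→Juniper: 29+26+10+24+29+8 = 126
Juniper→Knoll→Hadley→Larch→Maris→Alder→Juniper: 29+26+5+15+24+30 = 129
Juniper→Knoll→Hadley→Larch→Alder→Maris→Juniper: 29+26+5+29+24+9 = 122
Juniper→Knoll→Hadley→Alder→Maris→Larch→Juniper: 29+26+34+24+15+8 = 136
Juniper→Knoll→Hadley→Alder→Larch→Maris→Juniper: 29+26+34+29+15+9 = 142
Juniper→Knoll→Larch→Maris→Hadley→Alder→Juniper: 29+21+15+10+34+30 = 139
Juniper→Knoll→Larch→Maris→Alder→Hadley→Juniper: 29+21+15+24+34+13 = 136
… (46 more)
Juniper→Maris→Alder→Knoll→Hadley→Larch→Juniper: 9+24+8+26+5+8 = 80  ← best
The minimum is 80.
One optimal route: Juniper → Maris → Alder → Knoll → Hadley → Larch → Juniper (or its reverse).

80 miles — the shortest possible round trip.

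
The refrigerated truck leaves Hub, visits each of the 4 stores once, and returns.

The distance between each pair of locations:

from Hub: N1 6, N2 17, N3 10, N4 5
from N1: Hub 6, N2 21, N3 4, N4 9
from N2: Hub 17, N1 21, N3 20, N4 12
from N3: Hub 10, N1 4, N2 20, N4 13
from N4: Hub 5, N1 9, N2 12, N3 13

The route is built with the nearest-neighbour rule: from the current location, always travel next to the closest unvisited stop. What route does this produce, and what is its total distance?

From Hub: distances to unvisited — N4=5, N1=6, N3=10, N2=17. Nearest is N4 (5).
From N4: distances to unvisited — N1=9, N2=12, N3=13. Nearest is N1 (9).
From N1: distances to unvisited — N3=4, N2=21. Nearest is N3 (4).
From N3: distances to unvisited — N2=20. Nearest is N2 (20).
Return N2→Hub: 17.
Total = 5 + 9 + 4 + 20 + 17 = 55.

55 along Hub → N4 → N1 → N3 → N2 → Hub.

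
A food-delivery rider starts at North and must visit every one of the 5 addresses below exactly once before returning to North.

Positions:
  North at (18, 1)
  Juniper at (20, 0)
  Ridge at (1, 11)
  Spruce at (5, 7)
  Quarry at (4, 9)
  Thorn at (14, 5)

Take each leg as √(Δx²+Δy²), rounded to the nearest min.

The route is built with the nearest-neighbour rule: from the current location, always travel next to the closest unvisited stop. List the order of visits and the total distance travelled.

Total distance 45 min via the nearest-neighbour route North → Juniper → Thorn → Spruce → Quarry → Ridge → North.

At North the remaining stops are Juniper 2, Thorn 6, Spruce 14, Quarry 16, Ridge 20; go to Juniper.
At Juniper the remaining stops are Thorn 8, Spruce 17, Quarry 18, Ridge 22; go to Thorn.
At Thorn the remaining stops are Spruce 9, Quarry 11, Ridge 14; go to Spruce.
At Spruce the remaining stops are Quarry 2, Ridge 6; go to Quarry.
At Quarry the remaining stops are Ridge 4; go to Ridge.
Return Ridge→North: 20.
Total = 2 + 8 + 9 + 2 + 4 + 20 = 45.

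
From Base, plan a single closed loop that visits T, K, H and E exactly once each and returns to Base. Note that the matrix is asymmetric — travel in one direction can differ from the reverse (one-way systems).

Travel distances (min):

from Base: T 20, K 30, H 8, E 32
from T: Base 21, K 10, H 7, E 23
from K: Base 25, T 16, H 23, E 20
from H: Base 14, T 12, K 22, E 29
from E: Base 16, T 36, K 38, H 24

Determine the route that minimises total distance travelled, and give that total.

Shortest round trip = 66 min.

Base - T - K - H - E - Base: 20+10+23+29+16 = 98
Base - T - K - E - H - Base: 20+10+20+24+14 = 88
Base - T - H - K - E - Base: 20+7+22+20+16 = 85
Base - T - H - E - K - Base: 20+7+29+38+25 = 119
Base - T - E - K - H - Base: 20+23+38+23+14 = 118
Base - T - E - H - K - Base: 20+23+24+22+25 = 114
Base - K - T - H - E - Base: 30+16+7+29+16 = 98
Base - K - T - E - H - Base: 30+16+23+24+14 = 107
Base - K - H - T - E - Base: 30+23+12+23+16 = 104
Base - K - H - E - T - Base: 30+23+29+36+21 = 139
Base - K - E - T - H - Base: 30+20+36+7+14 = 107
Base - K - E - H - T - Base: 30+20+24+12+21 = 107
Base - H - T - K - E - Base: 8+12+10+20+16 = 66
Base - H - T - E - K - Base: 8+12+23+38+25 = 106
… (10 more)
The minimum is 66.
One optimal route: Base → H → T → K → E → Base.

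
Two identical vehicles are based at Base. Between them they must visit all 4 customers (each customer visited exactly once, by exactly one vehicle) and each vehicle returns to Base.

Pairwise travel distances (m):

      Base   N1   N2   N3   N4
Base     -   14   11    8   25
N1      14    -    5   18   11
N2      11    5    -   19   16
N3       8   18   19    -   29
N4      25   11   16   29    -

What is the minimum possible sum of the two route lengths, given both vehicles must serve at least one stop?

68 m — the smallest possible combined total.

There are 2^3 − 1 = 7 ways to divide the 4 stops into two non-empty groups. For each, the best each vehicle can do is its own shortest tour through its group:
  {N1} + {N2, N3, N4}: 28 + 64 = 92
  {N2} + {N1, N3, N4}: 22 + 62 = 84
  {N1, N2} + {N3, N4}: 30 + 62 = 92
  {N3} + {N1, N2, N4}: 16 + 52 = 68
  {N1, N3} + {N2, N4}: 40 + 52 = 92
  {N2, N3} + {N1, N4}: 38 + 50 = 88
  … (7 splits in total)
Best: vehicle 1 Base → N3 → Base = 16; vehicle 2 Base → N1 → N4 → N2 → Base = 52; combined 68.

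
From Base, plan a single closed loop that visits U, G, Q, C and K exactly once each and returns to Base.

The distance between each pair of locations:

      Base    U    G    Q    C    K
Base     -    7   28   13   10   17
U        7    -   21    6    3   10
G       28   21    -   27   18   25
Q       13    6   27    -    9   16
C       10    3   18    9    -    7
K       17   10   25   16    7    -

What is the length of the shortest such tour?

Shortest round trip = 82.

There are 60 distinct closed tours to check (reversals are equivalent).
Base→U→G→Q→C→K→Base: 7+21+27+9+7+17 = 88
Base→U→G→Q→K→C→Base: 7+21+27+16+7+10 = 88
Base→U→G→C→Q→K→Base: 7+21+18+9+16+17 = 88
Base→U→G→C→K→Q→Base: 7+21+18+7+16+13 = 82
Base→U→G→K→Q→C→Base: 7+21+25+16+9+10 = 88
Base→U→G→K→C→Q→Base: 7+21+25+7+9+13 = 82
Base→U→Q→G→C→K→Base: 7+6+27+18+7+17 = 82
Base→U→Q→G→K→C→Base: 7+6+27+25+7+10 = 82
Base→U→Q→C→G→K→Base: 7+6+9+18+25+17 = 82
Base→U→Q→C→K→G→Base: 7+6+9+7+25+28 = 82
Base→U→Q→K→G→C→Base: 7+6+16+25+18+10 = 82
Base→U→Q→K→C→G→Base: 7+6+16+7+18+28 = 82
Base→U→C→G→Q→K→Base: 7+3+18+27+16+17 = 88
Base→U→C→G→K→Q→Base: 7+3+18+25+16+13 = 82
… (46 more)
The minimum is 82.
One optimal route: Base → U → G → C → K → Q → Base (or its reverse).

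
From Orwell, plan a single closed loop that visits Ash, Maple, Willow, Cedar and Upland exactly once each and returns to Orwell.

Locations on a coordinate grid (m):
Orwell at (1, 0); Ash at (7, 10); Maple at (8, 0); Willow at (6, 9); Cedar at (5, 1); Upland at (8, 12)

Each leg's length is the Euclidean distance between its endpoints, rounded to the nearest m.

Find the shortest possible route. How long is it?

There are 60 distinct closed tours to check (reversals are equivalent).
Orwell → Ash → Maple → Willow → Cedar → Upland → Orwell: 12+10+9+8+11+14 = 64
Orwell → Ash → Maple → Willow → Upland → Cedar → Orwell: 12+10+9+4+11+4 = 50
Orwell → Ash → Maple → Cedar → Willow → Upland → Orwell: 12+10+3+8+4+14 = 51
Orwell → Ash → Maple → Cedar → Upland → Willow → Orwell: 12+10+3+11+4+10 = 50
Orwell → Ash → Maple → Upland → Willow → Cedar → Orwell: 12+10+12+4+8+4 = 50
Orwell → Ash → Maple → Upland → Cedar → Willow → Orwell: 12+10+12+11+8+10 = 63
Orwell → Ash → Willow → Maple → Cedar → Upland → Orwell: 12+1+9+3+11+14 = 50
Orwell → Ash → Willow → Maple → Upland → Cedar → Orwell: 12+1+9+12+11+4 = 49
Orwell → Ash → Willow → Cedar → Maple → Upland → Orwell: 12+1+8+3+12+14 = 50
Orwell → Ash → Willow → Cedar → Upland → Maple → Orwell: 12+1+8+11+12+7 = 51
Orwell → Ash → Willow → Upland → Maple → Cedar → Orwell: 12+1+4+12+3+4 = 36
Orwell → Ash → Willow → Upland → Cedar → Maple → Orwell: 12+1+4+11+3+7 = 38
Orwell → Ash → Cedar → Maple → Willow → Upland → Orwell: 12+9+3+9+4+14 = 51
Orwell → Ash → Cedar → Maple → Upland → Willow → Orwell: 12+9+3+12+4+10 = 50
… (46 more)
Orwell → Willow → Ash → Upland → Maple → Cedar → Orwell: 10+1+2+12+3+4 = 32  ← best
The minimum is 32.
One optimal route: Orwell → Willow → Ash → Upland → Maple → Cedar → Orwell (or its reverse).

Minimum total distance: 32 m.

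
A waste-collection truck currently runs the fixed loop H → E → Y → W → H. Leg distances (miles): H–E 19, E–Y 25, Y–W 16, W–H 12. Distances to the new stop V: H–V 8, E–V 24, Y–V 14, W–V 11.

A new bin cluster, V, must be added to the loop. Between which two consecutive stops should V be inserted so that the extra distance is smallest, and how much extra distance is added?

Insertion cost between consecutive stops i–j is d(i,V) + d(V,j) − d(i,j):
  between H and E: 8 + 24 − 19 = 13
  between E and Y: 24 + 14 − 25 = 13
  between Y and W: 14 + 11 − 16 = 9
  between W and H: 11 + 8 − 12 = 7
Cheapest insertion is between W and H, adding 7.
New total = 72 + 7 = 79.

+7 miles — insert V between W and H.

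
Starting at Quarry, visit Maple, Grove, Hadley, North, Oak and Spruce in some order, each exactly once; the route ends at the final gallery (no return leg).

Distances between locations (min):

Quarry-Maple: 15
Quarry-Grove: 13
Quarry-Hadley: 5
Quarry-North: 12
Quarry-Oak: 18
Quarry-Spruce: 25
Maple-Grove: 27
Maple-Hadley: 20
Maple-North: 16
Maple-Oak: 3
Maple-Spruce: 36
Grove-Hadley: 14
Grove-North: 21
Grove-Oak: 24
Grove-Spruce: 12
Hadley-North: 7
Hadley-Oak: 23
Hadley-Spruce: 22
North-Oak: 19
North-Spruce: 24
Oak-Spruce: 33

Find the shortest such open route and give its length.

There are 6! = 720 possible orderings.
Quarry→Maple→Grove→Hadley→North→Oak→Spruce: 15+27+14+7+19+33 = 115
Quarry→Maple→Grove→Hadley→North→Spruce→Oak: 15+27+14+7+24+33 = 120
Quarry→Maple→Grove→Hadley→Oak→North→Spruce: 15+27+14+23+19+24 = 122
Quarry→Maple→Grove→Hadley→Oak→Spruce→North: 15+27+14+23+33+24 = 136
Quarry→Maple→Grove→Hadley→Spruce→North→Oak: 15+27+14+22+24+19 = 121
Quarry→Maple→Grove→Hadley→Spruce→Oak→North: 15+27+14+22+33+19 = 130
Quarry→Maple→Grove→North→Hadley→Oak→Spruce: 15+27+21+7+23+33 = 126
Quarry→Maple→Grove→North→Hadley→Spruce→Oak: 15+27+21+7+22+33 = 125
… (712 more)
Quarry→Hadley→North→Maple→Oak→Grove→Spruce: 5+7+16+3+24+12 = 67  ← best
The minimum is 67.
One shortest path: Quarry → Hadley → North → Maple → Oak → Grove → Spruce.

Shortest open route: 67 min.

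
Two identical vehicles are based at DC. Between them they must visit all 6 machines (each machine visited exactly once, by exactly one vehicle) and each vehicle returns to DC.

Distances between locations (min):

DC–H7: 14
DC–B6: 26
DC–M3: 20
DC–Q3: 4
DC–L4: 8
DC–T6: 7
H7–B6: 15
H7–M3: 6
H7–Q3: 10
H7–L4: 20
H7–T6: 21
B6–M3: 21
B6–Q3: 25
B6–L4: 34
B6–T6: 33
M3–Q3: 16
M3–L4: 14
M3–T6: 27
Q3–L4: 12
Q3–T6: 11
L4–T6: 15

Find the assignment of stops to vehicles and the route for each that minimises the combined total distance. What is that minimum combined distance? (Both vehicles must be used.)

86 min — the smallest possible combined total.

There are 2^5 − 1 = 31 ways to divide the 6 stops into two non-empty groups. For each, the best each vehicle can do is its own shortest tour through its group:
  {H7} + {B6, M3, Q3, L4, T6}: 28 + 86 = 114
  {B6} + {H7, M3, Q3, L4, T6}: 52 + 56 = 108
  {H7, B6} + {M3, Q3, L4, T6}: 55 + 56 = 111
  {M3} + {H7, B6, Q3, L4, T6}: 40 + 85 = 125
  {H7, M3} + {B6, Q3, L4, T6}: 40 + 85 = 125
  {B6, M3} + {H7, Q3, L4, T6}: 67 + 56 = 123
  … (31 splits in total)
  {H7, B6, M3, Q3, L4} + {T6}: 72 + 14 = 86  ← best
Best: vehicle 1 DC → Q3 → H7 → B6 → M3 → L4 → DC = 72; vehicle 2 DC → T6 → DC = 14; combined 86.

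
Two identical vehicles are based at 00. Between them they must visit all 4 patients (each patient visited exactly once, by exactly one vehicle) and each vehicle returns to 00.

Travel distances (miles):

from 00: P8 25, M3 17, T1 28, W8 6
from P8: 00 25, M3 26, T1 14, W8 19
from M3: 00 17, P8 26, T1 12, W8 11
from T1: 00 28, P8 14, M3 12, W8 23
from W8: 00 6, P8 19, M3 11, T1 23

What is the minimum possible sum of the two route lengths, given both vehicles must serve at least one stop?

80 miles — the smallest possible combined total.

Try each way of splitting the stops between the two vehicles (each non-empty) and, for each split, find the best tour for each vehicle:
  {P8} + {M3, T1, W8}: 50 + 57 = 107
  {M3} + {P8, T1, W8}: 34 + 67 = 101
  {P8, M3} + {T1, W8}: 68 + 57 = 125
  {T1} + {P8, M3, W8}: 56 + 68 = 124
  {P8, T1} + {M3, W8}: 67 + 34 = 101
  {M3, T1} + {P8, W8}: 57 + 50 = 107
  … (7 splits in total)
  {P8, M3, T1} + {W8}: 68 + 12 = 80  ← best
Best: vehicle 1 00 → P8 → T1 → M3 → 00 = 68; vehicle 2 00 → W8 → 00 = 12; combined 80.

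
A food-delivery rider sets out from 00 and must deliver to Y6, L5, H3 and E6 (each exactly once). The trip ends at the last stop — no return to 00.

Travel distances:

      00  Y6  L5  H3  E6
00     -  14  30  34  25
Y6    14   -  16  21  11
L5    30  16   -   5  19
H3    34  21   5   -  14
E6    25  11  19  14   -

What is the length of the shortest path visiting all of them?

44 — the minimum one-way total.

There are 4! = 24 possible orderings.
00 → Y6 → L5 → H3 → E6: 14+16+5+14 = 49
00 → Y6 → L5 → E6 → H3: 14+16+19+14 = 63
00 → Y6 → H3 → L5 → E6: 14+21+5+19 = 59
00 → Y6 → H3 → E6 → L5: 14+21+14+19 = 68
00 → Y6 → E6 → L5 → H3: 14+11+19+5 = 49
00 → Y6 → E6 → H3 → L5: 14+11+14+5 = 44
00 → L5 → Y6 → H3 → E6: 30+16+21+14 = 81
00 → L5 → Y6 → E6 → H3: 30+16+11+14 = 71
00 → L5 → H3 → Y6 → E6: 30+5+21+11 = 67
00 → L5 → H3 → E6 → Y6: 30+5+14+11 = 60
00 → L5 → E6 → Y6 → H3: 30+19+11+21 = 81
00 → L5 → E6 → H3 → Y6: 30+19+14+21 = 84
00 → H3 → Y6 → L5 → E6: 34+21+16+19 = 90
00 → H3 → Y6 → E6 → L5: 34+21+11+19 = 85
… (10 more)
The minimum is 44.
One shortest path: 00 → Y6 → E6 → H3 → L5.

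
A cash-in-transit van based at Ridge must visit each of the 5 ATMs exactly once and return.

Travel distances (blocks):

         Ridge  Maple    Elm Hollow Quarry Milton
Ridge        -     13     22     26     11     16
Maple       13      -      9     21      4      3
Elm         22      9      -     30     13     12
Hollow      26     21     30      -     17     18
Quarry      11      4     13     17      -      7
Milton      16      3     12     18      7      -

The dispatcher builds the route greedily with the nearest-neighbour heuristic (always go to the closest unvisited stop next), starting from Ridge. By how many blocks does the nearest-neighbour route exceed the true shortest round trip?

From Ridge: Quarry=11, Maple=13, Milton=16, Elm=22, Hollow=26 → choose Quarry (11).
From Quarry: Maple=4, Milton=7, Elm=13, Hollow=17 → choose Maple (4).
From Maple: Milton=3, Elm=9, Hollow=21 → choose Milton (3).
From Milton: Elm=12, Hollow=18 → choose Elm (12).
From Elm: Hollow=30 → choose Hollow (30).
NN route Ridge → Quarry → Maple → Milton → Elm → Hollow → Ridge costs 86.
Optimal: Ridge → Maple → Elm → Milton → Hollow → Quarry → Ridge costs 80 (by enumerating all 60 distinct tours).
Excess = 86 − 80 = 6.

6 blocks longer than the optimal tour.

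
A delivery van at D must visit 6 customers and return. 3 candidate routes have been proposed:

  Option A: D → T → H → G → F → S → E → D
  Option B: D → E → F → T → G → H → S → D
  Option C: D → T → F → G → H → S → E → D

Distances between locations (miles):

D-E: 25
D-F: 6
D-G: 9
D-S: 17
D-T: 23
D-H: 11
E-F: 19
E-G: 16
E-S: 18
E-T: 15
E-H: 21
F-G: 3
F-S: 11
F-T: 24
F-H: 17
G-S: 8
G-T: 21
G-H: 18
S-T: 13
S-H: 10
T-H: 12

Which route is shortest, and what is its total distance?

110 miles — Option A is the shortest.

Option A: 23 + 12 + 18 + 3 + 11 + 18 + 25 = 110
Option B: 25 + 19 + 24 + 21 + 18 + 10 + 17 = 134
Option C: 23 + 24 + 3 + 18 + 10 + 18 + 25 = 121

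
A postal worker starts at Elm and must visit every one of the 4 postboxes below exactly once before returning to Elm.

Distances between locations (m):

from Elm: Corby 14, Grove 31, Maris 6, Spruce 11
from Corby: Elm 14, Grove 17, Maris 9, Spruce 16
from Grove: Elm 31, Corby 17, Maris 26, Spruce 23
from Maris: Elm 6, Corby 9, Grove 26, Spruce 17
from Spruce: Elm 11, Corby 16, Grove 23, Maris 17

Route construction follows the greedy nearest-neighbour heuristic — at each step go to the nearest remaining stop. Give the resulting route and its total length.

At Elm the remaining stops are Maris 6, Spruce 11, Corby 14, Grove 31; go to Maris.
At Maris the remaining stops are Corby 9, Spruce 17, Grove 26; go to Corby.
At Corby the remaining stops are Spruce 16, Grove 17; go to Spruce.
At Spruce the remaining stops are Grove 23; go to Grove.
Return Grove→Elm: 31.
Total = 6 + 9 + 16 + 23 + 31 = 85.

Nearest-neighbour total = 85 m; route Elm → Maris → Corby → Spruce → Grove → Elm.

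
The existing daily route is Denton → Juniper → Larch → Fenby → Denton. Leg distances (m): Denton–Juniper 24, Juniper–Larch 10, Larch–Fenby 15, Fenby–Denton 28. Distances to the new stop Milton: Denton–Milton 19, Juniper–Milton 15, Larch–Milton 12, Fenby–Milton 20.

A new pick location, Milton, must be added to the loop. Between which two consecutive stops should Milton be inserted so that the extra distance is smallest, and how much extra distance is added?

Insertion cost between consecutive stops i–j is d(i,Milton) + d(Milton,j) − d(i,j):
  between Denton and Juniper: 19 + 15 − 24 = 10
  between Juniper and Larch: 15 + 12 − 10 = 17
  between Larch and Fenby: 12 + 20 − 15 = 17
  between Fenby and Denton: 20 + 19 − 28 = 11
Cheapest insertion is between Denton and Juniper, adding 10.
New total = 77 + 10 = 87.

Minimum extra distance: 10 m, inserting Milton between Denton and Juniper.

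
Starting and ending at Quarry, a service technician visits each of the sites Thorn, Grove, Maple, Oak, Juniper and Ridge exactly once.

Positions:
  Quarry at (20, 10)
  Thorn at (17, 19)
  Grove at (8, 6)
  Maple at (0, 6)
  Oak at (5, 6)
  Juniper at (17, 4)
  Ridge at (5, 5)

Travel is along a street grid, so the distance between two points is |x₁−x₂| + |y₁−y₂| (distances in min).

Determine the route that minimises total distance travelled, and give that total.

Minimum total distance: 70 min.

Quarry-Thorn-Grove-Maple-Oak-Juniper-Ridge-Quarry: 12+22+8+5+14+13+20 = 94
Quarry-Thorn-Grove-Maple-Oak-Ridge-Juniper-Quarry: 12+22+8+5+1+13+9 = 70
Quarry-Thorn-Grove-Maple-Juniper-Oak-Ridge-Quarry: 12+22+8+19+14+1+20 = 96
Quarry-Thorn-Grove-Maple-Juniper-Ridge-Oak-Quarry: 12+22+8+19+13+1+19 = 94
Quarry-Thorn-Grove-Maple-Ridge-Oak-Juniper-Quarry: 12+22+8+6+1+14+9 = 72
Quarry-Thorn-Grove-Maple-Ridge-Juniper-Oak-Quarry: 12+22+8+6+13+14+19 = 94
Quarry-Thorn-Grove-Oak-Maple-Juniper-Ridge-Quarry: 12+22+3+5+19+13+20 = 94
Quarry-Thorn-Grove-Oak-Maple-Ridge-Juniper-Quarry: 12+22+3+5+6+13+9 = 70
… (352 more)
The minimum is 70.
One optimal route: Quarry → Thorn → Grove → Maple → Oak → Ridge → Juniper → Quarry (or its reverse).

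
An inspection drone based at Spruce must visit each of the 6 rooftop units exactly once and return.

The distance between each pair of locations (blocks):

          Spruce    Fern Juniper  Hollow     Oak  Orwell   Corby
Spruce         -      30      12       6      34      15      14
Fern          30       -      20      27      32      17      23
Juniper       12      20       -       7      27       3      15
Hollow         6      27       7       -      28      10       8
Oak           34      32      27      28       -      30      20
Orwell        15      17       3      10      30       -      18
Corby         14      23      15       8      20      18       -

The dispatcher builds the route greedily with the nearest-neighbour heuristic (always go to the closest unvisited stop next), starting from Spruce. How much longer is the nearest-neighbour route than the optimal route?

Spruce: Hollow=6, Juniper=12, Corby=14, Orwell=15, Fern=30, Oak=34 ⇒ Hollow
Hollow: Juniper=7, Corby=8, Orwell=10, Fern=27, Oak=28 ⇒ Juniper
Juniper: Orwell=3, Corby=15, Fern=20, Oak=27 ⇒ Orwell
Orwell: Fern=17, Corby=18, Oak=30 ⇒ Fern
Fern: Corby=23, Oak=32 ⇒ Corby
Corby: Oak=20 ⇒ Oak
NN route Spruce → Hollow → Juniper → Orwell → Fern → Corby → Oak → Spruce costs 110.
Optimal: Spruce → Juniper → Orwell → Fern → Oak → Corby → Hollow → Spruce costs 98 (by enumerating all 360 distinct tours).
Excess = 110 − 98 = 12.

The nearest-neighbour route is 12 blocks longer than optimal.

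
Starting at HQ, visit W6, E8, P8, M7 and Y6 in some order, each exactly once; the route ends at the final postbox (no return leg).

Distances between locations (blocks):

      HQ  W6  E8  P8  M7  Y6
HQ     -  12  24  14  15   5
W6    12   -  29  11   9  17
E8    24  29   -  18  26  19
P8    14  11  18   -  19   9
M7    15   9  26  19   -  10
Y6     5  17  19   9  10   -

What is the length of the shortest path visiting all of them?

There are 5! = 120 possible orderings.
HQ - W6 - E8 - P8 - M7 - Y6: 12+29+18+19+10 = 88
HQ - W6 - E8 - P8 - Y6 - M7: 12+29+18+9+10 = 78
HQ - W6 - E8 - M7 - P8 - Y6: 12+29+26+19+9 = 95
HQ - W6 - E8 - M7 - Y6 - P8: 12+29+26+10+9 = 86
HQ - W6 - E8 - Y6 - P8 - M7: 12+29+19+9+19 = 88
HQ - W6 - E8 - Y6 - M7 - P8: 12+29+19+10+19 = 89
HQ - W6 - P8 - E8 - M7 - Y6: 12+11+18+26+10 = 77
HQ - W6 - P8 - E8 - Y6 - M7: 12+11+18+19+10 = 70
HQ - W6 - P8 - M7 - E8 - Y6: 12+11+19+26+19 = 87
HQ - W6 - P8 - M7 - Y6 - E8: 12+11+19+10+19 = 71
HQ - W6 - P8 - Y6 - E8 - M7: 12+11+9+19+26 = 77
HQ - W6 - P8 - Y6 - M7 - E8: 12+11+9+10+26 = 68
HQ - W6 - M7 - E8 - P8 - Y6: 12+9+26+18+9 = 74
HQ - W6 - M7 - E8 - Y6 - P8: 12+9+26+19+9 = 75
… (106 more)
HQ - Y6 - M7 - W6 - P8 - E8: 5+10+9+11+18 = 53  ← best
The minimum is 53.
One shortest path: HQ → Y6 → M7 → W6 → P8 → E8.

Shortest open route: 53 blocks.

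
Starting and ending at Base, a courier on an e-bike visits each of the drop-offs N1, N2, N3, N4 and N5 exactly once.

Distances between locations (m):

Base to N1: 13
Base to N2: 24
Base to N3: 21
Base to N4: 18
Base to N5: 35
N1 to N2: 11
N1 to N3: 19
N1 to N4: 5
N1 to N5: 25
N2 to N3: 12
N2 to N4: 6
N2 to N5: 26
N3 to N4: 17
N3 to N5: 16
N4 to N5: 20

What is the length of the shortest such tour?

87 m — the shortest possible round trip.

There are 60 distinct closed tours to check (reversals are equivalent).
Base-N1-N2-N3-N4-N5-Base: 13+11+12+17+20+35 = 108
Base-N1-N2-N3-N5-N4-Base: 13+11+12+16+20+18 = 90
Base-N1-N2-N4-N3-N5-Base: 13+11+6+17+16+35 = 98
Base-N1-N2-N4-N5-N3-Base: 13+11+6+20+16+21 = 87
Base-N1-N2-N5-N3-N4-Base: 13+11+26+16+17+18 = 101
Base-N1-N2-N5-N4-N3-Base: 13+11+26+20+17+21 = 108
Base-N1-N3-N2-N4-N5-Base: 13+19+12+6+20+35 = 105
Base-N1-N3-N2-N5-N4-Base: 13+19+12+26+20+18 = 108
Base-N1-N3-N4-N2-N5-Base: 13+19+17+6+26+35 = 116
Base-N1-N3-N4-N5-N2-Base: 13+19+17+20+26+24 = 119
Base-N1-N3-N5-N2-N4-Base: 13+19+16+26+6+18 = 98
Base-N1-N3-N5-N4-N2-Base: 13+19+16+20+6+24 = 98
Base-N1-N4-N2-N3-N5-Base: 13+5+6+12+16+35 = 87
Base-N1-N4-N2-N5-N3-Base: 13+5+6+26+16+21 = 87
… (46 more)
The minimum is 87.
One optimal route: Base → N1 → N2 → N4 → N5 → N3 → Base (or its reverse).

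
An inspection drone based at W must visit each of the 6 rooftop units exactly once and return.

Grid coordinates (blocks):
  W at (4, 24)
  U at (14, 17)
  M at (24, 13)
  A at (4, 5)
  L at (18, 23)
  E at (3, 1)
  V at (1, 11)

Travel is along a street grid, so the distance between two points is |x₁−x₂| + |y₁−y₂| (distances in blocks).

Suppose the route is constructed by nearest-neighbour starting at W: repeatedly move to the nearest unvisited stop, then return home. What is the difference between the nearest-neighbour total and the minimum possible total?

The nearest-neighbour route is 2 blocks longer than optimal.

From W: L=15, V=16, U=17, A=19, E=24, M=31 → choose L (15).
From L: U=10, M=16, V=29, A=32, E=37 → choose U (10).
From U: M=14, V=19, A=22, E=27 → choose M (14).
From M: V=25, A=28, E=33 → choose V (25).
From V: A=9, E=12 → choose A (9).
From A: E=5 → choose E (5).
NN route W → L → U → M → V → A → E → W costs 102.
Optimal: W → A → E → V → U → M → L → W costs 100 (by enumerating all 360 distinct tours).
Excess = 102 − 100 = 2.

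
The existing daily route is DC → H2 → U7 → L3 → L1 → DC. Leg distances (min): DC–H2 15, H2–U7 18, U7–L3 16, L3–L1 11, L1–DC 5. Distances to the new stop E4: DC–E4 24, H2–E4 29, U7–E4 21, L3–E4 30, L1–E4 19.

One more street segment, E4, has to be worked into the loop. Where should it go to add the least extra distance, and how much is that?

Insertion cost between consecutive stops i–j is d(i,E4) + d(E4,j) − d(i,j):
  between DC and H2: 24 + 29 − 15 = 38
  between H2 and U7: 29 + 21 − 18 = 32
  between U7 and L3: 21 + 30 − 16 = 35
  between L3 and L1: 30 + 19 − 11 = 38
  between L1 and DC: 19 + 24 − 5 = 38
Cheapest insertion is between H2 and U7, adding 32.
New total = 65 + 32 = 97.

Minimum extra distance: 32 min, inserting E4 between H2 and U7.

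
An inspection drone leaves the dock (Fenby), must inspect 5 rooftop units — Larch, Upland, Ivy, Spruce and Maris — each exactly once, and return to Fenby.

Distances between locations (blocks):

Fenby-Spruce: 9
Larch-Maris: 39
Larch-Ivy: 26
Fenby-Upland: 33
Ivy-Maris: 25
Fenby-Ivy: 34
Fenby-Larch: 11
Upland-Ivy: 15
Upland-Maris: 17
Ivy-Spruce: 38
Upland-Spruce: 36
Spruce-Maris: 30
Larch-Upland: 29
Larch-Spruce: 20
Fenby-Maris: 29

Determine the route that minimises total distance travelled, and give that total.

Minimum total distance: 108 blocks.

Fenby→Larch→Upland→Ivy→Spruce→Maris→Fenby: 11+29+15+38+30+29 = 152
Fenby→Larch→Upland→Ivy→Maris→Spruce→Fenby: 11+29+15+25+30+9 = 119
Fenby→Larch→Upland→Spruce→Ivy→Maris→Fenby: 11+29+36+38+25+29 = 168
Fenby→Larch→Upland→Spruce→Maris→Ivy→Fenby: 11+29+36+30+25+34 = 165
Fenby→Larch→Upland→Maris→Ivy→Spruce→Fenby: 11+29+17+25+38+9 = 129
Fenby→Larch→Upland→Maris→Spruce→Ivy→Fenby: 11+29+17+30+38+34 = 159
Fenby→Larch→Ivy→Upland→Spruce→Maris→Fenby: 11+26+15+36+30+29 = 147
Fenby→Larch→Ivy→Upland→Maris→Spruce→Fenby: 11+26+15+17+30+9 = 108
Fenby→Larch→Ivy→Spruce→Upland→Maris→Fenby: 11+26+38+36+17+29 = 157
Fenby→Larch→Ivy→Spruce→Maris→Upland→Fenby: 11+26+38+30+17+33 = 155
Fenby→Larch→Ivy→Maris→Upland→Spruce→Fenby: 11+26+25+17+36+9 = 124
Fenby→Larch→Ivy→Maris→Spruce→Upland→Fenby: 11+26+25+30+36+33 = 161
Fenby→Larch→Spruce→Upland→Ivy→Maris→Fenby: 11+20+36+15+25+29 = 136
Fenby→Larch→Spruce→Upland→Maris→Ivy→Fenby: 11+20+36+17+25+34 = 143
… (46 more)
The minimum is 108.
One optimal route: Fenby → Larch → Ivy → Upland → Maris → Spruce → Fenby (or its reverse).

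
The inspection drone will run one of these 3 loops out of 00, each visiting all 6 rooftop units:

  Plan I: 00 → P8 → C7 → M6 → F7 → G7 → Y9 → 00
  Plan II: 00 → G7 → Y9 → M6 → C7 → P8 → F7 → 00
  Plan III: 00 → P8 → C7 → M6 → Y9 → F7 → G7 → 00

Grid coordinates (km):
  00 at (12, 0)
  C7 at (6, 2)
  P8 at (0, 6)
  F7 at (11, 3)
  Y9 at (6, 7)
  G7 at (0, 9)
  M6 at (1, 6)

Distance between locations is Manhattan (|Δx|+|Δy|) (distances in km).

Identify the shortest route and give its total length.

Plan I: 18 + 10 + 9 + 13 + 17 + 8 + 13 = 88
Plan II: 21 + 8 + 6 + 9 + 10 + 14 + 4 = 72
Plan III: 18 + 10 + 9 + 6 + 9 + 17 + 21 = 90

72 km — Plan II is the shortest.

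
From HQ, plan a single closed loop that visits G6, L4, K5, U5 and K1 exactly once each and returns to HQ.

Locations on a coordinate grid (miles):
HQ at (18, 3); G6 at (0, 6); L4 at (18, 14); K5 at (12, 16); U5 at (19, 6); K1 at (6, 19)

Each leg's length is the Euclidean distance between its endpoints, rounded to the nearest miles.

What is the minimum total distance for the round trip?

HQ - G6 - L4 - K5 - U5 - K1 - HQ: 18+20+6+12+18+20 = 94
HQ - G6 - L4 - K5 - K1 - U5 - HQ: 18+20+6+7+18+3 = 72
HQ - G6 - L4 - U5 - K5 - K1 - HQ: 18+20+8+12+7+20 = 85
HQ - G6 - L4 - U5 - K1 - K5 - HQ: 18+20+8+18+7+14 = 85
HQ - G6 - L4 - K1 - K5 - U5 - HQ: 18+20+13+7+12+3 = 73
HQ - G6 - L4 - K1 - U5 - K5 - HQ: 18+20+13+18+12+14 = 95
HQ - G6 - K5 - L4 - U5 - K1 - HQ: 18+16+6+8+18+20 = 86
HQ - G6 - K5 - L4 - K1 - U5 - HQ: 18+16+6+13+18+3 = 74
HQ - G6 - K5 - U5 - L4 - K1 - HQ: 18+16+12+8+13+20 = 87
HQ - G6 - K5 - U5 - K1 - L4 - HQ: 18+16+12+18+13+11 = 88
HQ - G6 - K5 - K1 - L4 - U5 - HQ: 18+16+7+13+8+3 = 65
HQ - G6 - K5 - K1 - U5 - L4 - HQ: 18+16+7+18+8+11 = 78
HQ - G6 - U5 - L4 - K5 - K1 - HQ: 18+19+8+6+7+20 = 78
HQ - G6 - U5 - L4 - K1 - K5 - HQ: 18+19+8+13+7+14 = 79
… (46 more)
HQ - G6 - K1 - K5 - L4 - U5 - HQ: 18+14+7+6+8+3 = 56  ← best
The minimum is 56.
One optimal route: HQ → G6 → K1 → K5 → L4 → U5 → HQ (or its reverse).

Minimum total distance: 56 miles.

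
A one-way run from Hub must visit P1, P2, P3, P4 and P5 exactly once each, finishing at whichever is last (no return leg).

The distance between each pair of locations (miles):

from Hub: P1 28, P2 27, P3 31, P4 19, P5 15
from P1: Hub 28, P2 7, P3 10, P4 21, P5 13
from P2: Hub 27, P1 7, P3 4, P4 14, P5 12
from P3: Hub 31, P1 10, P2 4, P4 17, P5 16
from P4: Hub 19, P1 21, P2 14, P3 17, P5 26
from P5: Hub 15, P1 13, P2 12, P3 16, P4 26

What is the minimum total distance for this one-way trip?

There are 5! = 120 possible orderings.
Hub → P1 → P2 → P3 → P4 → P5: 28+7+4+17+26 = 82
Hub → P1 → P2 → P3 → P5 → P4: 28+7+4+16+26 = 81
Hub → P1 → P2 → P4 → P3 → P5: 28+7+14+17+16 = 82
Hub → P1 → P2 → P4 → P5 → P3: 28+7+14+26+16 = 91
Hub → P1 → P2 → P5 → P3 → P4: 28+7+12+16+17 = 80
Hub → P1 → P2 → P5 → P4 → P3: 28+7+12+26+17 = 90
Hub → P1 → P3 → P2 → P4 → P5: 28+10+4+14+26 = 82
Hub → P1 → P3 → P2 → P5 → P4: 28+10+4+12+26 = 80
Hub → P1 → P3 → P4 → P2 → P5: 28+10+17+14+12 = 81
Hub → P1 → P3 → P4 → P5 → P2: 28+10+17+26+12 = 93
Hub → P1 → P3 → P5 → P2 → P4: 28+10+16+12+14 = 80
Hub → P1 → P3 → P5 → P4 → P2: 28+10+16+26+14 = 94
Hub → P1 → P4 → P2 → P3 → P5: 28+21+14+4+16 = 83
Hub → P1 → P4 → P2 → P5 → P3: 28+21+14+12+16 = 91
… (106 more)
Hub → P5 → P1 → P2 → P3 → P4: 15+13+7+4+17 = 56  ← best
The minimum is 56.
One shortest path: Hub → P5 → P1 → P2 → P3 → P4.

56 miles — the minimum one-way total.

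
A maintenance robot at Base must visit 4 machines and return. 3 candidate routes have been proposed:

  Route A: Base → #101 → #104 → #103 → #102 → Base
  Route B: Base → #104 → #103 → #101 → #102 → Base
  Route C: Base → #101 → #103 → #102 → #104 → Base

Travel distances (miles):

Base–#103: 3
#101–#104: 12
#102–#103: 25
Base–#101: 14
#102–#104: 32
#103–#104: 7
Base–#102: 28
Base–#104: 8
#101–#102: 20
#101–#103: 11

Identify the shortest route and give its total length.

Route A: 14 + 12 + 7 + 25 + 28 = 86
Route B: 8 + 7 + 11 + 20 + 28 = 74
Route C: 14 + 11 + 25 + 32 + 8 = 90

Shortest is Route B, total 74 miles.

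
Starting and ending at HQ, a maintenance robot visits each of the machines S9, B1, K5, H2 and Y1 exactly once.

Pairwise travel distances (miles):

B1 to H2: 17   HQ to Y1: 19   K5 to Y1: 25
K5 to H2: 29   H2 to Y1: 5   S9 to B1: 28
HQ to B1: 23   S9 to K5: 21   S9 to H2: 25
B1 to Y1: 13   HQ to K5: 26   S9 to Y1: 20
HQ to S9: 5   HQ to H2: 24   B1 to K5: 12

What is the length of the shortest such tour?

Minimum total distance: 79 miles.

There are 60 distinct closed tours to check (reversals are equivalent).
HQ-S9-B1-K5-H2-Y1-HQ: 5+28+12+29+5+19 = 98
HQ-S9-B1-K5-Y1-H2-HQ: 5+28+12+25+5+24 = 99
HQ-S9-B1-H2-K5-Y1-HQ: 5+28+17+29+25+19 = 123
HQ-S9-B1-H2-Y1-K5-HQ: 5+28+17+5+25+26 = 106
HQ-S9-B1-Y1-K5-H2-HQ: 5+28+13+25+29+24 = 124
HQ-S9-B1-Y1-H2-K5-HQ: 5+28+13+5+29+26 = 106
HQ-S9-K5-B1-H2-Y1-HQ: 5+21+12+17+5+19 = 79
HQ-S9-K5-B1-Y1-H2-HQ: 5+21+12+13+5+24 = 80
HQ-S9-K5-H2-B1-Y1-HQ: 5+21+29+17+13+19 = 104
HQ-S9-K5-H2-Y1-B1-HQ: 5+21+29+5+13+23 = 96
HQ-S9-K5-Y1-B1-H2-HQ: 5+21+25+13+17+24 = 105
HQ-S9-K5-Y1-H2-B1-HQ: 5+21+25+5+17+23 = 96
HQ-S9-H2-B1-K5-Y1-HQ: 5+25+17+12+25+19 = 103
HQ-S9-H2-B1-Y1-K5-HQ: 5+25+17+13+25+26 = 111
… (46 more)
The minimum is 79.
One optimal route: HQ → S9 → K5 → B1 → H2 → Y1 → HQ (or its reverse).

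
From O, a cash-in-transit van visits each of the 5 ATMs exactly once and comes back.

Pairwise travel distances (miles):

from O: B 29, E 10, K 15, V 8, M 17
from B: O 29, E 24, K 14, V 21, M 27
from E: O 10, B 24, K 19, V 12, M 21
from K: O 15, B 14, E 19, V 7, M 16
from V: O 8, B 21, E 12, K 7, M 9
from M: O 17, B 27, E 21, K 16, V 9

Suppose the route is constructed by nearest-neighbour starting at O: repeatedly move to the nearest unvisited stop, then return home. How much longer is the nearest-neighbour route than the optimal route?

From O: V=8, E=10, K=15, M=17, B=29 → choose V (8).
From V: K=7, M=9, E=12, B=21 → choose K (7).
From K: B=14, M=16, E=19 → choose B (14).
From B: E=24, M=27 → choose E (24).
From E: M=21 → choose M (21).
NN route O → V → K → B → E → M → O costs 91.
Optimal: O → E → B → K → V → M → O costs 81 (by enumerating all 60 distinct tours).
Excess = 91 − 81 = 10.

The nearest-neighbour route is 10 miles longer than optimal.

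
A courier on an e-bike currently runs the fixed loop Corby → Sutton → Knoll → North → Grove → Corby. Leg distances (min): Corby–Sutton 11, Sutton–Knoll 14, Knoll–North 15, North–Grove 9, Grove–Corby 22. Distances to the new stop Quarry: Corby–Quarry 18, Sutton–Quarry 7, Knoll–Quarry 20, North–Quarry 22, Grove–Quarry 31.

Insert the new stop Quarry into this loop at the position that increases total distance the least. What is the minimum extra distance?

Adding 13 min by placing Quarry on the Sutton–Knoll leg.

Insertion cost between consecutive stops i–j is d(i,Quarry) + d(Quarry,j) − d(i,j):
  between Corby and Sutton: 18 + 7 − 11 = 14
  between Sutton and Knoll: 7 + 20 − 14 = 13
  between Knoll and North: 20 + 22 − 15 = 27
  between North and Grove: 22 + 31 − 9 = 44
  between Grove and Corby: 31 + 18 − 22 = 27
Cheapest insertion is between Sutton and Knoll, adding 13.
New total = 71 + 13 = 84.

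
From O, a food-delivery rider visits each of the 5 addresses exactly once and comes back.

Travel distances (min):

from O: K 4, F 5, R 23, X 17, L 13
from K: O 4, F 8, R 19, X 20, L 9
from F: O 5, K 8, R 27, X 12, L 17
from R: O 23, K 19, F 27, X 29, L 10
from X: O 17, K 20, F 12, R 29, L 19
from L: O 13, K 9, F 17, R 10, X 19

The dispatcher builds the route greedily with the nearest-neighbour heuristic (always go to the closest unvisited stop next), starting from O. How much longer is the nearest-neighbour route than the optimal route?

The nearest-neighbour route is 7 min longer than optimal.

From O: K=4, F=5, L=13, X=17, R=23 → choose K (4).
From K: F=8, L=9, R=19, X=20 → choose F (8).
From F: X=12, L=17, R=27 → choose X (12).
From X: L=19, R=29 → choose L (19).
From L: R=10 → choose R (10).
NN route O → K → F → X → L → R → O costs 76.
Optimal: O → K → R → L → X → F → O costs 69 (by enumerating all 60 distinct tours).
Excess = 76 − 69 = 7.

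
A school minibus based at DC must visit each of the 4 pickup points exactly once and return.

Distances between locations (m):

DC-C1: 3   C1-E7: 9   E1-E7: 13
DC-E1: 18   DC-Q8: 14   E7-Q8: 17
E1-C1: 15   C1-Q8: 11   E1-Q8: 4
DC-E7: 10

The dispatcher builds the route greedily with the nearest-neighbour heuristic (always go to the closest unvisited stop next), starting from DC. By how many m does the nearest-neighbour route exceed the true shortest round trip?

DC: C1=3, E7=10, Q8=14, E1=18 ⇒ C1
C1: E7=9, Q8=11, E1=15 ⇒ E7
E7: E1=13, Q8=17 ⇒ E1
E1: Q8=4 ⇒ Q8
NN route DC → C1 → E7 → E1 → Q8 → DC costs 43.
Optimal: DC → C1 → Q8 → E1 → E7 → DC costs 41 (by enumerating all 12 distinct tours).
Excess = 43 − 41 = 2.

The nearest-neighbour route is 2 m longer than optimal.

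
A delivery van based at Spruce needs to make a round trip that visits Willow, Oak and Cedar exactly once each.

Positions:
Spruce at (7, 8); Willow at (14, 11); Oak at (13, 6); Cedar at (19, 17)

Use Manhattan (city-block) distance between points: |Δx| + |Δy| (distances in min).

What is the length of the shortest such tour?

With 3 stops there are 3!/2 = 3 distinct round trips (a route and its reverse cost the same).
Spruce - Willow - Oak - Cedar - Spruce: 10+6+17+21 = 54
Spruce - Willow - Cedar - Oak - Spruce: 10+11+17+8 = 46
Spruce - Oak - Willow - Cedar - Spruce: 8+6+11+21 = 46
The minimum is 46.
One optimal route: Spruce → Willow → Cedar → Oak → Spruce (or its reverse).

46 min — the shortest possible round trip.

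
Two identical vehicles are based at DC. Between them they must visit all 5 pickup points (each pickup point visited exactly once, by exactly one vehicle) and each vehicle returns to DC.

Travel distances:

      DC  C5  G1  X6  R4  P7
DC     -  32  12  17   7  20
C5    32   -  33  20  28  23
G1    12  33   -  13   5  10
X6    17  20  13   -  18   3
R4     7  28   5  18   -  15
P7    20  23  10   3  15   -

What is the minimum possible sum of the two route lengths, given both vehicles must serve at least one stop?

91 — the smallest possible combined total.

Check every non-empty split of the stops between the two vehicles; for each half take its own optimal tour:
  {C5} + {G1, X6, R4, P7}: 64 + 42 = 106
  {G1} + {C5, X6, R4, P7}: 24 + 77 = 101
  {C5, G1} + {X6, R4, P7}: 77 + 42 = 119
  {X6} + {C5, G1, R4, P7}: 34 + 77 = 111
  {C5, X6} + {G1, R4, P7}: 69 + 42 = 111
  {G1, X6} + {C5, R4, P7}: 42 + 77 = 119
  … (15 splits in total)
  {R4} + {C5, G1, X6, P7}: 14 + 77 = 91  ← best
Best: vehicle 1 DC → R4 → DC = 14; vehicle 2 DC → C5 → X6 → P7 → G1 → DC = 77; combined 91.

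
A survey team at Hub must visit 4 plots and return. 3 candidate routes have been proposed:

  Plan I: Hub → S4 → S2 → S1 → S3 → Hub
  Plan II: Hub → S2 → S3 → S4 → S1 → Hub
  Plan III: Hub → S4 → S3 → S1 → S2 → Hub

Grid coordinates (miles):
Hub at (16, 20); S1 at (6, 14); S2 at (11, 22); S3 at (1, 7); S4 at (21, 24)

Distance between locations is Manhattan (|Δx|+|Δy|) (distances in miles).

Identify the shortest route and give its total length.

74 miles — Plan I is the shortest.

Plan I: 9 + 12 + 13 + 12 + 28 = 74
Plan II: 7 + 25 + 37 + 25 + 16 = 110
Plan III: 9 + 37 + 12 + 13 + 7 = 78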